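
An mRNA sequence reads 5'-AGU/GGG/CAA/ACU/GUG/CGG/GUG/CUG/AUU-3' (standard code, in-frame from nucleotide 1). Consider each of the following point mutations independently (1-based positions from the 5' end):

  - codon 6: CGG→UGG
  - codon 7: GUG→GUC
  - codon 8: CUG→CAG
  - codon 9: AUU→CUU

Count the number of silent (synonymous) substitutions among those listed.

Codon 6: CGG (Arg) → UGG (Trp) — missense.
Codon 7: GUG (Val) → GUC (Val) — synonymous.
Codon 8: CUG (Leu) → CAG (Gln) — missense.
Codon 9: AUU (Ile) → CUU (Leu) — missense.
Synonymous: 1 of 4.

1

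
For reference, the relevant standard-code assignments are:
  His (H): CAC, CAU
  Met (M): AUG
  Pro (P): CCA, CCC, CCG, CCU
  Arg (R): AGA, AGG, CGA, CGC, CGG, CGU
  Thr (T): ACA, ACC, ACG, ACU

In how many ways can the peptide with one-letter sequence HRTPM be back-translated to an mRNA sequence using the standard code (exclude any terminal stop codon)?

His: 2 codons.
Arg: 6 codons.
Thr: 4 codons.
Pro: 4 codons.
Met: 1 codon.
2 × 6 × 4 × 4 × 1 = 192.

192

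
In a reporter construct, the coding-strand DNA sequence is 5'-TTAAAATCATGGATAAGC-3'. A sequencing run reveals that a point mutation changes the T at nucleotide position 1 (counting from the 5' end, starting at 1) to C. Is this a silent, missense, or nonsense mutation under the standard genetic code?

Position 1 falls in codon 1: TTA → Leu.
After the substitution the codon is CTA → Leu.
Both encode Leu, so the change is synonymous.

silent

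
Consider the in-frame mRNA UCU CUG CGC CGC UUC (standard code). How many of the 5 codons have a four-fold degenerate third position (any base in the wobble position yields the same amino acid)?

Codon 1 UCU (Ser): third position 4-fold.
Codon 2 CUG (Leu): third position 4-fold.
Codon 3 CGC (Arg): third position 4-fold.
Codon 4 CGC (Arg): third position 4-fold.
Codon 5 UUC (Phe): third position 2-fold.
Four-fold degenerate third positions: 4.

4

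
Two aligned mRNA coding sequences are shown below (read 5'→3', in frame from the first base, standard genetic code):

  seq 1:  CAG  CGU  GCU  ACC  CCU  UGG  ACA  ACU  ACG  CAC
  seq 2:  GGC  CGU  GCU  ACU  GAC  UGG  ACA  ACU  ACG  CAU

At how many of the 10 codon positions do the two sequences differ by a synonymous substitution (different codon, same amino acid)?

Codon 1: CAG Gln / GGC Gly — nonsynonymous.
Codon 2: CGU Arg / CGU Arg — identical.
Codon 3: GCU Ala / GCU Ala — identical.
Codon 4: ACC Thr / ACU Thr — synonymous.
Codon 5: CCU Pro / GAC Asp — nonsynonymous.
Codon 6: UGG Trp / UGG Trp — identical.
Codon 7: ACA Thr / ACA Thr — identical.
Codon 8: ACU Thr / ACU Thr — identical.
Codon 9: ACG Thr / ACG Thr — identical.
Codon 10: CAC His / CAU His — synonymous.
Synonymous differences: 2.

2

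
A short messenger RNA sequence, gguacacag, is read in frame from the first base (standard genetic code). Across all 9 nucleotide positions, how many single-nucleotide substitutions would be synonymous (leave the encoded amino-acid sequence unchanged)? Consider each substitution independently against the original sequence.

7

Codon 1 (GGU, Gly): 3 synonymous substitutions.
Codon 2 (ACA, Thr): 3 synonymous substitutions.
Codon 3 (CAG, Gln): 1 synonymous substitution.
Total: 3 + 3 + 1 = 7.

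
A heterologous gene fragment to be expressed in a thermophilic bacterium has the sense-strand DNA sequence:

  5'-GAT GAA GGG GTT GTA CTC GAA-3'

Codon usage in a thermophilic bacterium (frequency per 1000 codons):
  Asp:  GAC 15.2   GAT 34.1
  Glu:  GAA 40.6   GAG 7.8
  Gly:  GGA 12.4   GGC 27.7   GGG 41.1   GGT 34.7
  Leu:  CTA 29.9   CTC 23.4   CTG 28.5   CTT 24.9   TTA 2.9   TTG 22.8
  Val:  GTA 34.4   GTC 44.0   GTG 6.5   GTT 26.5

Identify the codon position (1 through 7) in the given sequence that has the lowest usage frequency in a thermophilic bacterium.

Codon 1 GAT (Asp): 34.1 per 1000.
Codon 2 GAA (Glu): 40.6 per 1000.
Codon 3 GGG (Gly): 41.1 per 1000.
Codon 4 GTT (Val): 26.5 per 1000.
Codon 5 GTA (Val): 34.4 per 1000.
Codon 6 CTC (Leu): 23.4 per 1000.
Codon 7 GAA (Glu): 40.6 per 1000.
Lowest frequency is 23.4 at codon 6.

6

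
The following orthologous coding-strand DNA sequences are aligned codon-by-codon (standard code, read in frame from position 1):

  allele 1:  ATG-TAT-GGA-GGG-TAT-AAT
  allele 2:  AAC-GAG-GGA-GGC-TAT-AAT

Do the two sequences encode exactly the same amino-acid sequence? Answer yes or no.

no

Codon 1: ATG Met / AAC Asn — nonsynonymous.
Codon 2: TAT Tyr / GAG Glu — nonsynonymous.
Codon 3: GGA Gly / GGA Gly — identical.
Codon 4: GGG Gly / GGC Gly — synonymous.
Codon 5: TAT Tyr / TAT Tyr — identical.
Codon 6: AAT Asn / AAT Asn — identical.
Nonsynonymous differences: 2 → different protein.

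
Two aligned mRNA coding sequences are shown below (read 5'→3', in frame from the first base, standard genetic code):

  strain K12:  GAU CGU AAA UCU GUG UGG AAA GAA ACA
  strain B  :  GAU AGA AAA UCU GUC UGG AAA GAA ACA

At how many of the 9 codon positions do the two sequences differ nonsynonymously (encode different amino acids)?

0

Codon 1: GAU Asp / GAU Asp — identical.
Codon 2: CGU Arg / AGA Arg — synonymous.
Codon 3: AAA Lys / AAA Lys — identical.
Codon 4: UCU Ser / UCU Ser — identical.
Codon 5: GUG Val / GUC Val — synonymous.
Codon 6: UGG Trp / UGG Trp — identical.
Codon 7: AAA Lys / AAA Lys — identical.
Codon 8: GAA Glu / GAA Glu — identical.
Codon 9: ACA Thr / ACA Thr — identical.
Nonsynonymous differences: 0.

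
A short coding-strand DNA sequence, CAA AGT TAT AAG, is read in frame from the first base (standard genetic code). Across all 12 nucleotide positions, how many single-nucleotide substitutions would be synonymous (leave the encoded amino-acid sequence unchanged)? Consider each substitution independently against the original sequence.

Codon 1 (CAA, Gln): 1 synonymous substitution.
Codon 2 (AGT, Ser): 1 synonymous substitution.
Codon 3 (TAT, Tyr): 1 synonymous substitution.
Codon 4 (AAG, Lys): 1 synonymous substitution.
Total: 1 + 1 + 1 + 1 = 4.

4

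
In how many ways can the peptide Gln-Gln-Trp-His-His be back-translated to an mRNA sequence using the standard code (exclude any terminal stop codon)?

Gln: 2 codons.
Gln: 2 codons.
Trp: 1 codon.
His: 2 codons.
His: 2 codons.
2 × 2 × 1 × 2 × 2 = 16.

16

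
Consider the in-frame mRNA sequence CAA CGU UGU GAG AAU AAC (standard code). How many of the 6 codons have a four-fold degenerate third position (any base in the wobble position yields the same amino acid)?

Codon 1 CAA (Gln): third position 2-fold.
Codon 2 CGU (Arg): third position 4-fold.
Codon 3 UGU (Cys): third position 2-fold.
Codon 4 GAG (Glu): third position 2-fold.
Codon 5 AAU (Asn): third position 2-fold.
Codon 6 AAC (Asn): third position 2-fold.
Four-fold degenerate third positions: 1.

1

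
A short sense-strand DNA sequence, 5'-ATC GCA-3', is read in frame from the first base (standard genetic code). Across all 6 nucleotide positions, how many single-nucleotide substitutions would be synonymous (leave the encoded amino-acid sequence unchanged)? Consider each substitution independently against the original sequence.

5

Codon 1 (ATC, Ile): 2 synonymous substitutions.
Codon 2 (GCA, Ala): 3 synonymous substitutions.
Total: 2 + 3 = 5.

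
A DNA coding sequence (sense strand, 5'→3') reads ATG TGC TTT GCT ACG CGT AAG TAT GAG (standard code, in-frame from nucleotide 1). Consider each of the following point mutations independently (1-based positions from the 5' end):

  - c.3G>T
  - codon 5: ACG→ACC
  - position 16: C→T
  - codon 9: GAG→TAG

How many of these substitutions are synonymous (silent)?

Codon 1: ATG (Met) → ATT (Ile) — missense.
Codon 5: ACG (Thr) → ACC (Thr) — synonymous.
Codon 6: CGT (Arg) → TGT (Cys) — missense.
Codon 9: GAG (Glu) → TAG (Stop) — nonsense.
Synonymous: 1 of 4.

1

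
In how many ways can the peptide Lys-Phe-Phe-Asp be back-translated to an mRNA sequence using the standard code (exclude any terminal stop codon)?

16

Lys: 2 codons.
Phe: 2 codons.
Phe: 2 codons.
Asp: 2 codons.
2 × 2 × 2 × 2 = 16.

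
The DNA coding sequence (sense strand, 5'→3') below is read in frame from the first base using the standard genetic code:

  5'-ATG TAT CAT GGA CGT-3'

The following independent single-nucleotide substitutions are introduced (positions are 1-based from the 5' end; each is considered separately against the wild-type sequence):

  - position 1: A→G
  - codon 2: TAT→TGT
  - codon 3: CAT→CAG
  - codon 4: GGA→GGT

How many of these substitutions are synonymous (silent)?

1

Codon 1: ATG (Met) → GTG (Val) — missense.
Codon 2: TAT (Tyr) → TGT (Cys) — missense.
Codon 3: CAT (His) → CAG (Gln) — missense.
Codon 4: GGA (Gly) → GGT (Gly) — synonymous.
Synonymous: 1 of 4.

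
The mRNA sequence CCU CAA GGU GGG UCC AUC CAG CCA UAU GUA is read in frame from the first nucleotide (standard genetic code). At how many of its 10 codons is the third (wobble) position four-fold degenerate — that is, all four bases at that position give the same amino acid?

6

Codon 1 CCU (Pro): third position 4-fold.
Codon 2 CAA (Gln): third position 2-fold.
Codon 3 GGU (Gly): third position 4-fold.
Codon 4 GGG (Gly): third position 4-fold.
Codon 5 UCC (Ser): third position 4-fold.
Codon 6 AUC (Ile): third position 3-fold.
Codon 7 CAG (Gln): third position 2-fold.
Codon 8 CCA (Pro): third position 4-fold.
Codon 9 UAU (Tyr): third position 2-fold.
Codon 10 GUA (Val): third position 4-fold.
Four-fold degenerate third positions: 6.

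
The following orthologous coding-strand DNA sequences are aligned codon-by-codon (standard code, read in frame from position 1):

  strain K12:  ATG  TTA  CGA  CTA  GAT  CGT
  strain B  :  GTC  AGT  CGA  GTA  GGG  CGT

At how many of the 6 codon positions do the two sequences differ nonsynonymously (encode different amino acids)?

Codon 1: ATG Met / GTC Val — nonsynonymous.
Codon 2: TTA Leu / AGT Ser — nonsynonymous.
Codon 3: CGA Arg / CGA Arg — identical.
Codon 4: CTA Leu / GTA Val — nonsynonymous.
Codon 5: GAT Asp / GGG Gly — nonsynonymous.
Codon 6: CGT Arg / CGT Arg — identical.
Nonsynonymous differences: 4.

4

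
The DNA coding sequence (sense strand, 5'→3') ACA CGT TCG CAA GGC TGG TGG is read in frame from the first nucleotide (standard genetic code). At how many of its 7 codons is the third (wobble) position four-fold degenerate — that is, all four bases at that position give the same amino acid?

Codon 1 ACA (Thr): third position 4-fold.
Codon 2 CGT (Arg): third position 4-fold.
Codon 3 TCG (Ser): third position 4-fold.
Codon 4 CAA (Gln): third position 2-fold.
Codon 5 GGC (Gly): third position 4-fold.
Codon 6 TGG (Trp): third position 1-fold.
Codon 7 TGG (Trp): third position 1-fold.
Four-fold degenerate third positions: 4.

4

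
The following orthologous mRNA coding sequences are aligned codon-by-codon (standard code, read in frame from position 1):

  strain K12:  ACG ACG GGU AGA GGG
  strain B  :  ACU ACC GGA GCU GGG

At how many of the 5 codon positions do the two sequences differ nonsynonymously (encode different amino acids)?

1

Codon 1: ACG Thr / ACU Thr — synonymous.
Codon 2: ACG Thr / ACC Thr — synonymous.
Codon 3: GGU Gly / GGA Gly — synonymous.
Codon 4: AGA Arg / GCU Ala — nonsynonymous.
Codon 5: GGG Gly / GGG Gly — identical.
Nonsynonymous differences: 1.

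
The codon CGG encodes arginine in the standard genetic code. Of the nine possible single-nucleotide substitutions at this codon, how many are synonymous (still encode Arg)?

Position 1: AGG → 1 synonymous.
Position 2: none → 0 synonymous.
Position 3: CGU, CGC, CGA → 3 synonymous.
Total: 1 + 0 + 3 = 4.

4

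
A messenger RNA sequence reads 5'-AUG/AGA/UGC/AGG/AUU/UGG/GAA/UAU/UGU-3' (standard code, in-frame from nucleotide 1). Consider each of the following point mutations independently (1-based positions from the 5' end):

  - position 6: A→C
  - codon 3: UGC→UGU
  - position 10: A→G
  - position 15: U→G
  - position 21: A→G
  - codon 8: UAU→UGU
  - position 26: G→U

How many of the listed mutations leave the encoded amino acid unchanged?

Codon 2: AGA (Arg) → AGC (Ser) — missense.
Codon 3: UGC (Cys) → UGU (Cys) — synonymous.
Codon 4: AGG (Arg) → GGG (Gly) — missense.
Codon 5: AUU (Ile) → AUG (Met) — missense.
Codon 7: GAA (Glu) → GAG (Glu) — synonymous.
Codon 8: UAU (Tyr) → UGU (Cys) — missense.
Codon 9: UGU (Cys) → UUU (Phe) — missense.
Synonymous: 2 of 7.

2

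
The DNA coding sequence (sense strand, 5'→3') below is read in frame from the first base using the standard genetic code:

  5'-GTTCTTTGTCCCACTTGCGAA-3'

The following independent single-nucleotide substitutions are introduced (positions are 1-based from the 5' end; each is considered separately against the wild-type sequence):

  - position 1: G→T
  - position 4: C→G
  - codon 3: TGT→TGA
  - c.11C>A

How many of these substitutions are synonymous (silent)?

0

Codon 1: GTT (Val) → TTT (Phe) — missense.
Codon 2: CTT (Leu) → GTT (Val) — missense.
Codon 3: TGT (Cys) → TGA (Stop) — nonsense.
Codon 4: CCC (Pro) → CAC (His) — missense.
Synonymous: 0 of 4.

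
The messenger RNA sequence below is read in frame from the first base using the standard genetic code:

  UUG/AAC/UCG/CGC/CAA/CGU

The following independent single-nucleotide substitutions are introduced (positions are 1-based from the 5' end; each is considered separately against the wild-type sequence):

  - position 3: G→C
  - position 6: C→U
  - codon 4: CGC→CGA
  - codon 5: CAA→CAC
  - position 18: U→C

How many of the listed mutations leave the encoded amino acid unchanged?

3

Codon 1: UUG (Leu) → UUC (Phe) — missense.
Codon 2: AAC (Asn) → AAU (Asn) — synonymous.
Codon 4: CGC (Arg) → CGA (Arg) — synonymous.
Codon 5: CAA (Gln) → CAC (His) — missense.
Codon 6: CGU (Arg) → CGC (Arg) — synonymous.
Synonymous: 3 of 5.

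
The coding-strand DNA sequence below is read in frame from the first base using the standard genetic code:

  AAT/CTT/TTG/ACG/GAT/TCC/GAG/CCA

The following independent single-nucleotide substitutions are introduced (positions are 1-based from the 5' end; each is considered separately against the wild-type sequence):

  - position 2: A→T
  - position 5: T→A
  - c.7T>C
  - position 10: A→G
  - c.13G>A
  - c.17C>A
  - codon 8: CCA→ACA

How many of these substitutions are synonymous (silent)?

1

Codon 1: AAT (Asn) → ATT (Ile) — missense.
Codon 2: CTT (Leu) → CAT (His) — missense.
Codon 3: TTG (Leu) → CTG (Leu) — synonymous.
Codon 4: ACG (Thr) → GCG (Ala) — missense.
Codon 5: GAT (Asp) → AAT (Asn) — missense.
Codon 6: TCC (Ser) → TAC (Tyr) — missense.
Codon 8: CCA (Pro) → ACA (Thr) — missense.
Synonymous: 1 of 7.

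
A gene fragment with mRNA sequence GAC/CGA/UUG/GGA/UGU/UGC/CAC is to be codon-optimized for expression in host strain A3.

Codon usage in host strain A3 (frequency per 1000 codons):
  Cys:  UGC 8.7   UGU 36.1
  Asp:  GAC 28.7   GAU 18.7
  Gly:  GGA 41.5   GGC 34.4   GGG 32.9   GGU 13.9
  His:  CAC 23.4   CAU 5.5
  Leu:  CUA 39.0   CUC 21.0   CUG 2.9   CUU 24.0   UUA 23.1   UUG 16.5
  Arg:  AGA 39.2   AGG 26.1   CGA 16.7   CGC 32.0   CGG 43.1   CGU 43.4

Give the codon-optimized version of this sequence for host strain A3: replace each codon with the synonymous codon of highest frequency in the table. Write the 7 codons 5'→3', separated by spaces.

GAC CGU CUA GGA UGU UGU CAC

Codon 1 (Asp): best is GAC at 28.7.
Codon 2 (Arg): best is CGU at 43.4.
Codon 3 (Leu): best is CUA at 39.0.
Codon 4 (Gly): best is GGA at 41.5.
Codon 5 (Cys): best is UGU at 36.1.
Codon 6 (Cys): best is UGU at 36.1.
Codon 7 (His): best is CAC at 23.4.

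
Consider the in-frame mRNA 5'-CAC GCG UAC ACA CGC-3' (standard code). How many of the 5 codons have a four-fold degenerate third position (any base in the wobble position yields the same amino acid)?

3

Codon 1 CAC (His): third position 2-fold.
Codon 2 GCG (Ala): third position 4-fold.
Codon 3 UAC (Tyr): third position 2-fold.
Codon 4 ACA (Thr): third position 4-fold.
Codon 5 CGC (Arg): third position 4-fold.
Four-fold degenerate third positions: 3.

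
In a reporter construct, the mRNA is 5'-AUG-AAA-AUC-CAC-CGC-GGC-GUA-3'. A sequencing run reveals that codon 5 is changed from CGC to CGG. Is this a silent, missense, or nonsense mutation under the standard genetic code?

Position 15 falls in codon 5: CGC → Arg.
After the substitution the codon is CGG → Arg.
Both encode Arg, so the change is synonymous.

silent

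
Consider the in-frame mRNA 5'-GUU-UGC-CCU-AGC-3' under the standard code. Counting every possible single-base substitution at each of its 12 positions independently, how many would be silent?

8

Codon 1 (GUU, Val): 3 synonymous substitutions.
Codon 2 (UGC, Cys): 1 synonymous substitution.
Codon 3 (CCU, Pro): 3 synonymous substitutions.
Codon 4 (AGC, Ser): 1 synonymous substitution.
Total: 3 + 1 + 3 + 1 = 8.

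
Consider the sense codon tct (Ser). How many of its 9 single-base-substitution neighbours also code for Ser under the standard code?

3

Position 1: none → 0 synonymous.
Position 2: none → 0 synonymous.
Position 3: TCC, TCA, TCG → 3 synonymous.
Total: 0 + 0 + 3 = 3.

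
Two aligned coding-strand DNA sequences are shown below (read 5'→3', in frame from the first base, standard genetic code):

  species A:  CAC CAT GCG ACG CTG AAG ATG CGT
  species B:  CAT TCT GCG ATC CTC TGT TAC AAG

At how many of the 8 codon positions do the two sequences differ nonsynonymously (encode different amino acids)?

Codon 1: CAC His / CAT His — synonymous.
Codon 2: CAT His / TCT Ser — nonsynonymous.
Codon 3: GCG Ala / GCG Ala — identical.
Codon 4: ACG Thr / ATC Ile — nonsynonymous.
Codon 5: CTG Leu / CTC Leu — synonymous.
Codon 6: AAG Lys / TGT Cys — nonsynonymous.
Codon 7: ATG Met / TAC Tyr — nonsynonymous.
Codon 8: CGT Arg / AAG Lys — nonsynonymous.
Nonsynonymous differences: 5.

5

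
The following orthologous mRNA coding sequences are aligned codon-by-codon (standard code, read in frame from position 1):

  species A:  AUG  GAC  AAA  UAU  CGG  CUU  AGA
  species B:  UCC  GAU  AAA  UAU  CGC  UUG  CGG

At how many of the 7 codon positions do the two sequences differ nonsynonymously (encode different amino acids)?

1

Codon 1: AUG Met / UCC Ser — nonsynonymous.
Codon 2: GAC Asp / GAU Asp — synonymous.
Codon 3: AAA Lys / AAA Lys — identical.
Codon 4: UAU Tyr / UAU Tyr — identical.
Codon 5: CGG Arg / CGC Arg — synonymous.
Codon 6: CUU Leu / UUG Leu — synonymous.
Codon 7: AGA Arg / CGG Arg — synonymous.
Nonsynonymous differences: 1.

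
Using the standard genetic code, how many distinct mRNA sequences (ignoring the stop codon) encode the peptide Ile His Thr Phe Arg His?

Ile: 3 codons.
His: 2 codons.
Thr: 4 codons.
Phe: 2 codons.
Arg: 6 codons.
His: 2 codons.
3 × 2 × 4 × 2 × 6 × 2 = 576.

576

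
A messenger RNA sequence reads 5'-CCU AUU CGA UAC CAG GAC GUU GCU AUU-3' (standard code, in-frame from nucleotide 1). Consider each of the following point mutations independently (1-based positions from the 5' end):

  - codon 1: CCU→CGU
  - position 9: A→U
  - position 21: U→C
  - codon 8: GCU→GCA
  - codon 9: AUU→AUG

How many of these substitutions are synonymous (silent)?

Codon 1: CCU (Pro) → CGU (Arg) — missense.
Codon 3: CGA (Arg) → CGU (Arg) — synonymous.
Codon 7: GUU (Val) → GUC (Val) — synonymous.
Codon 8: GCU (Ala) → GCA (Ala) — synonymous.
Codon 9: AUU (Ile) → AUG (Met) — missense.
Synonymous: 3 of 5.

3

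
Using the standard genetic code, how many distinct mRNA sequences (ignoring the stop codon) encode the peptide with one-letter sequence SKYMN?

Ser: 6 codons.
Lys: 2 codons.
Tyr: 2 codons.
Met: 1 codon.
Asn: 2 codons.
6 × 2 × 2 × 1 × 2 = 48.

48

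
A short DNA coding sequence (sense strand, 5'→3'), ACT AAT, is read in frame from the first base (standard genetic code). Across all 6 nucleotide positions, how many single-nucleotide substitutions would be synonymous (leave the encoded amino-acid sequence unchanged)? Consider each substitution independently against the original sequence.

Codon 1 (ACT, Thr): 3 synonymous substitutions.
Codon 2 (AAT, Asn): 1 synonymous substitution.
Total: 3 + 1 = 4.

4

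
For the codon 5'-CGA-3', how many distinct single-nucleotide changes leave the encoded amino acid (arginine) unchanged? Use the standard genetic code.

Position 1: AGA → 1 synonymous.
Position 2: none → 0 synonymous.
Position 3: CGU, CGC, CGG → 3 synonymous.
Total: 1 + 0 + 3 = 4.

4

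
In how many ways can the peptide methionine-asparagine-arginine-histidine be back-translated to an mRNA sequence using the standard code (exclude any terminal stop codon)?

24

Met: 1 codon.
Asn: 2 codons.
Arg: 6 codons.
His: 2 codons.
1 × 2 × 6 × 2 = 24.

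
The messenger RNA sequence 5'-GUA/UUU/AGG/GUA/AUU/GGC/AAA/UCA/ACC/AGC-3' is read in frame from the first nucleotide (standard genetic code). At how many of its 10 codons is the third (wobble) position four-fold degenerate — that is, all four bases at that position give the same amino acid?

Codon 1 GUA (Val): third position 4-fold.
Codon 2 UUU (Phe): third position 2-fold.
Codon 3 AGG (Arg): third position 2-fold.
Codon 4 GUA (Val): third position 4-fold.
Codon 5 AUU (Ile): third position 3-fold.
Codon 6 GGC (Gly): third position 4-fold.
Codon 7 AAA (Lys): third position 2-fold.
Codon 8 UCA (Ser): third position 4-fold.
Codon 9 ACC (Thr): third position 4-fold.
Codon 10 AGC (Ser): third position 2-fold.
Four-fold degenerate third positions: 5.

5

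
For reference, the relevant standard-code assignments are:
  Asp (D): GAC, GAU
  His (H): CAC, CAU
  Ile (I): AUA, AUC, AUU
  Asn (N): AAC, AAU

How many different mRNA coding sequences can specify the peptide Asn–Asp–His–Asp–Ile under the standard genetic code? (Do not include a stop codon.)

48

Asn: 2 codons.
Asp: 2 codons.
His: 2 codons.
Asp: 2 codons.
Ile: 3 codons.
2 × 2 × 2 × 2 × 3 = 48.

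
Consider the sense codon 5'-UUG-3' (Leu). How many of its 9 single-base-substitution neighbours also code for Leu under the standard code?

Position 1: CUG → 1 synonymous.
Position 2: none → 0 synonymous.
Position 3: UUA → 1 synonymous.
Total: 1 + 0 + 1 = 2.

2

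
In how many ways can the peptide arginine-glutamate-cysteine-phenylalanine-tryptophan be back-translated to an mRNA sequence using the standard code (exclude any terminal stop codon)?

Arg: 6 codons.
Glu: 2 codons.
Cys: 2 codons.
Phe: 2 codons.
Trp: 1 codon.
6 × 2 × 2 × 2 × 1 = 48.

48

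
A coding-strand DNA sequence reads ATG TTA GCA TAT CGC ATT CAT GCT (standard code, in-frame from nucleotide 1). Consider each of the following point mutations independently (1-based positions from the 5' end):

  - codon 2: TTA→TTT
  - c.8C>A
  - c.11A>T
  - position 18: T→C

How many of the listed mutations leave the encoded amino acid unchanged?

1

Codon 2: TTA (Leu) → TTT (Phe) — missense.
Codon 3: GCA (Ala) → GAA (Glu) — missense.
Codon 4: TAT (Tyr) → TTT (Phe) — missense.
Codon 6: ATT (Ile) → ATC (Ile) — synonymous.
Synonymous: 1 of 4.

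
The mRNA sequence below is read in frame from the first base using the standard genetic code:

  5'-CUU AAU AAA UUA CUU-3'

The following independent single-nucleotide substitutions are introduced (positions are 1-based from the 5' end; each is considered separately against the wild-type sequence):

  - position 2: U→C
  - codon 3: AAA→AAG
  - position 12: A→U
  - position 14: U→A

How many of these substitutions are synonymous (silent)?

1

Codon 1: CUU (Leu) → CCU (Pro) — missense.
Codon 3: AAA (Lys) → AAG (Lys) — synonymous.
Codon 4: UUA (Leu) → UUU (Phe) — missense.
Codon 5: CUU (Leu) → CAU (His) — missense.
Synonymous: 1 of 4.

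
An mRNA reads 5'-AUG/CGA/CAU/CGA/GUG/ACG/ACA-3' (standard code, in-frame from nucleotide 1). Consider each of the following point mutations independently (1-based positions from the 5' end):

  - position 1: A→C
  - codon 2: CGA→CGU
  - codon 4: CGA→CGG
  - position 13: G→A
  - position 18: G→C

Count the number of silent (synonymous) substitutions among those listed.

3

Codon 1: AUG (Met) → CUG (Leu) — missense.
Codon 2: CGA (Arg) → CGU (Arg) — synonymous.
Codon 4: CGA (Arg) → CGG (Arg) — synonymous.
Codon 5: GUG (Val) → AUG (Met) — missense.
Codon 6: ACG (Thr) → ACC (Thr) — synonymous.
Synonymous: 3 of 5.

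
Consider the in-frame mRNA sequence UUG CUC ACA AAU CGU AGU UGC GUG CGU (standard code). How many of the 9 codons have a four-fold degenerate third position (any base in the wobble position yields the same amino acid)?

Codon 1 UUG (Leu): third position 2-fold.
Codon 2 CUC (Leu): third position 4-fold.
Codon 3 ACA (Thr): third position 4-fold.
Codon 4 AAU (Asn): third position 2-fold.
Codon 5 CGU (Arg): third position 4-fold.
Codon 6 AGU (Ser): third position 2-fold.
Codon 7 UGC (Cys): third position 2-fold.
Codon 8 GUG (Val): third position 4-fold.
Codon 9 CGU (Arg): third position 4-fold.
Four-fold degenerate third positions: 5.

5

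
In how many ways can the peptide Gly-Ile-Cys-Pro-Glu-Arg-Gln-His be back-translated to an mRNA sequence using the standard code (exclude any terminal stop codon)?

Gly: 4 codons.
Ile: 3 codons.
Cys: 2 codons.
Pro: 4 codons.
Glu: 2 codons.
Arg: 6 codons.
Gln: 2 codons.
His: 2 codons.
4 × 3 × 2 × 4 × 2 × 6 × 2 × 2 = 4608.

4608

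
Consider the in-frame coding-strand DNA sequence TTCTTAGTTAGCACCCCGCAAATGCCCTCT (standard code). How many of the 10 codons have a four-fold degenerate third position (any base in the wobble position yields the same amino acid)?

5

Codon 1 TTC (Phe): third position 2-fold.
Codon 2 TTA (Leu): third position 2-fold.
Codon 3 GTT (Val): third position 4-fold.
Codon 4 AGC (Ser): third position 2-fold.
Codon 5 ACC (Thr): third position 4-fold.
Codon 6 CCG (Pro): third position 4-fold.
Codon 7 CAA (Gln): third position 2-fold.
Codon 8 ATG (Met): third position 1-fold.
Codon 9 CCC (Pro): third position 4-fold.
Codon 10 TCT (Ser): third position 4-fold.
Four-fold degenerate third positions: 5.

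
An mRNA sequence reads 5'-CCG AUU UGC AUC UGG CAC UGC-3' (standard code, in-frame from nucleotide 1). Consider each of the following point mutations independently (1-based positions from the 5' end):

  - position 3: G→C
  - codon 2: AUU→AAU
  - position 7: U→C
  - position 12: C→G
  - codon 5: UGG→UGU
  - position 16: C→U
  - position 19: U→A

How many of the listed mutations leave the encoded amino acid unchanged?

1

Codon 1: CCG (Pro) → CCC (Pro) — synonymous.
Codon 2: AUU (Ile) → AAU (Asn) — missense.
Codon 3: UGC (Cys) → CGC (Arg) — missense.
Codon 4: AUC (Ile) → AUG (Met) — missense.
Codon 5: UGG (Trp) → UGU (Cys) — missense.
Codon 6: CAC (His) → UAC (Tyr) — missense.
Codon 7: UGC (Cys) → AGC (Ser) — missense.
Synonymous: 1 of 7.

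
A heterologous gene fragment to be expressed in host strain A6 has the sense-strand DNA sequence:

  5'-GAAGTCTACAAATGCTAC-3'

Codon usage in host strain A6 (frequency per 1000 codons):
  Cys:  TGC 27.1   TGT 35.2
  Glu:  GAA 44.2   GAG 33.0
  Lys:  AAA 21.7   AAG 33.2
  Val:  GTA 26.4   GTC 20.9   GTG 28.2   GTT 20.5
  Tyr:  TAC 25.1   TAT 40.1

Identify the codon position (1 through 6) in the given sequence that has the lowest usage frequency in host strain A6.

2

Codon 1 GAA (Glu): 44.2 per 1000.
Codon 2 GTC (Val): 20.9 per 1000.
Codon 3 TAC (Tyr): 25.1 per 1000.
Codon 4 AAA (Lys): 21.7 per 1000.
Codon 5 TGC (Cys): 27.1 per 1000.
Codon 6 TAC (Tyr): 25.1 per 1000.
Lowest frequency is 20.9 at codon 2.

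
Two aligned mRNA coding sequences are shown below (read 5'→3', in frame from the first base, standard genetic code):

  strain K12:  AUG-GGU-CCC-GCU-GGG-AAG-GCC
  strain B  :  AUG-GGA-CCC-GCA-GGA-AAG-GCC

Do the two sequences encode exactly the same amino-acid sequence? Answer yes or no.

yes

Codon 1: AUG Met / AUG Met — identical.
Codon 2: GGU Gly / GGA Gly — synonymous.
Codon 3: CCC Pro / CCC Pro — identical.
Codon 4: GCU Ala / GCA Ala — synonymous.
Codon 5: GGG Gly / GGA Gly — synonymous.
Codon 6: AAG Lys / AAG Lys — identical.
Codon 7: GCC Ala / GCC Ala — identical.
Nonsynonymous differences: 0 → same protein.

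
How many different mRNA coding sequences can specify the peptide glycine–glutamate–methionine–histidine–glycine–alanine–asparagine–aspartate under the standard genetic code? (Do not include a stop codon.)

1024

Gly: 4 codons.
Glu: 2 codons.
Met: 1 codon.
His: 2 codons.
Gly: 4 codons.
Ala: 4 codons.
Asn: 2 codons.
Asp: 2 codons.
4 × 2 × 1 × 2 × 4 × 4 × 2 × 2 = 1024.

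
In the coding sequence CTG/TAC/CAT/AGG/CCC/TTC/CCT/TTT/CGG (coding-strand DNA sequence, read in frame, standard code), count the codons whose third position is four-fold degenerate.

Codon 1 CTG (Leu): third position 4-fold.
Codon 2 TAC (Tyr): third position 2-fold.
Codon 3 CAT (His): third position 2-fold.
Codon 4 AGG (Arg): third position 2-fold.
Codon 5 CCC (Pro): third position 4-fold.
Codon 6 TTC (Phe): third position 2-fold.
Codon 7 CCT (Pro): third position 4-fold.
Codon 8 TTT (Phe): third position 2-fold.
Codon 9 CGG (Arg): third position 4-fold.
Four-fold degenerate third positions: 4.

4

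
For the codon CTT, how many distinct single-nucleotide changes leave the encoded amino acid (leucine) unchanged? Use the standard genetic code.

Position 1: none → 0 synonymous.
Position 2: none → 0 synonymous.
Position 3: CTC, CTA, CTG → 3 synonymous.
Total: 0 + 0 + 3 = 3.

3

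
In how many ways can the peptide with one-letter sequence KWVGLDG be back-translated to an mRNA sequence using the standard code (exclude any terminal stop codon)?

Lys: 2 codons.
Trp: 1 codon.
Val: 4 codons.
Gly: 4 codons.
Leu: 6 codons.
Asp: 2 codons.
Gly: 4 codons.
2 × 1 × 4 × 4 × 6 × 2 × 4 = 1536.

1536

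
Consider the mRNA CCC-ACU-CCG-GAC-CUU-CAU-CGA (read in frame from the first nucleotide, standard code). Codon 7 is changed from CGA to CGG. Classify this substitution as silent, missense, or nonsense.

silent

Position 21 falls in codon 7: CGA → Arg.
After the substitution the codon is CGG → Arg.
Both encode Arg, so the change is synonymous.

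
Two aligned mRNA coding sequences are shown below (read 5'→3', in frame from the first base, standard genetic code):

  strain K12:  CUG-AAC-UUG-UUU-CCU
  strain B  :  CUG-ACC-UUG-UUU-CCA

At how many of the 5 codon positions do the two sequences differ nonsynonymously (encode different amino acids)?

Codon 1: CUG Leu / CUG Leu — identical.
Codon 2: AAC Asn / ACC Thr — nonsynonymous.
Codon 3: UUG Leu / UUG Leu — identical.
Codon 4: UUU Phe / UUU Phe — identical.
Codon 5: CCU Pro / CCA Pro — synonymous.
Nonsynonymous differences: 1.

1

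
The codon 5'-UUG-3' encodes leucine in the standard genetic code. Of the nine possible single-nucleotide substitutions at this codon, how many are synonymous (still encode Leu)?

Position 1: CUG → 1 synonymous.
Position 2: none → 0 synonymous.
Position 3: UUA → 1 synonymous.
Total: 1 + 0 + 1 = 2.

2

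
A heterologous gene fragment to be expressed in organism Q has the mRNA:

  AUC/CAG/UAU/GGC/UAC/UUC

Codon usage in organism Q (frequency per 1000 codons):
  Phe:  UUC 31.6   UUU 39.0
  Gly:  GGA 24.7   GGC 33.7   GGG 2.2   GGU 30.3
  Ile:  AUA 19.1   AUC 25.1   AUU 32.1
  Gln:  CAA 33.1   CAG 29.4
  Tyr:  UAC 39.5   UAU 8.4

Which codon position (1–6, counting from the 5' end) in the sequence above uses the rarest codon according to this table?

3

Codon 1 AUC (Ile): 25.1 per 1000.
Codon 2 CAG (Gln): 29.4 per 1000.
Codon 3 UAU (Tyr): 8.4 per 1000.
Codon 4 GGC (Gly): 33.7 per 1000.
Codon 5 UAC (Tyr): 39.5 per 1000.
Codon 6 UUC (Phe): 31.6 per 1000.
Lowest frequency is 8.4 at codon 3.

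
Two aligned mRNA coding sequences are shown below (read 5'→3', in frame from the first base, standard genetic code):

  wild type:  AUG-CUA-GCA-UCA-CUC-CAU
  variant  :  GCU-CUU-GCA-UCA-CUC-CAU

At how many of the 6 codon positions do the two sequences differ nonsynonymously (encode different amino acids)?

Codon 1: AUG Met / GCU Ala — nonsynonymous.
Codon 2: CUA Leu / CUU Leu — synonymous.
Codon 3: GCA Ala / GCA Ala — identical.
Codon 4: UCA Ser / UCA Ser — identical.
Codon 5: CUC Leu / CUC Leu — identical.
Codon 6: CAU His / CAU His — identical.
Nonsynonymous differences: 1.

1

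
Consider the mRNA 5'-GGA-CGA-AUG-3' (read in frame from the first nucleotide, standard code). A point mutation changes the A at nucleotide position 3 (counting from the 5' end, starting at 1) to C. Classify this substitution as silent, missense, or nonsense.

silent

Position 3 falls in codon 1: GGA → Gly.
After the substitution the codon is GGC → Gly.
Both encode Gly, so the change is synonymous.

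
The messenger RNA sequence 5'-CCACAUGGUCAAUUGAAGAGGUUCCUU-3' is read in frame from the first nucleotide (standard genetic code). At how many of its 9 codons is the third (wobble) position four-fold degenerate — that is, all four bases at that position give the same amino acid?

3

Codon 1 CCA (Pro): third position 4-fold.
Codon 2 CAU (His): third position 2-fold.
Codon 3 GGU (Gly): third position 4-fold.
Codon 4 CAA (Gln): third position 2-fold.
Codon 5 UUG (Leu): third position 2-fold.
Codon 6 AAG (Lys): third position 2-fold.
Codon 7 AGG (Arg): third position 2-fold.
Codon 8 UUC (Phe): third position 2-fold.
Codon 9 CUU (Leu): third position 4-fold.
Four-fold degenerate third positions: 3.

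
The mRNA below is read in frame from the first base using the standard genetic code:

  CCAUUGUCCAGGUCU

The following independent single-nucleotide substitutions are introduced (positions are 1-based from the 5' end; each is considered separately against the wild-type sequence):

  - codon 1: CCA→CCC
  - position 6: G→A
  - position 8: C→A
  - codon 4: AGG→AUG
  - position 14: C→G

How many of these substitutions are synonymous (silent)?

2

Codon 1: CCA (Pro) → CCC (Pro) — synonymous.
Codon 2: UUG (Leu) → UUA (Leu) — synonymous.
Codon 3: UCC (Ser) → UAC (Tyr) — missense.
Codon 4: AGG (Arg) → AUG (Met) — missense.
Codon 5: UCU (Ser) → UGU (Cys) — missense.
Synonymous: 2 of 5.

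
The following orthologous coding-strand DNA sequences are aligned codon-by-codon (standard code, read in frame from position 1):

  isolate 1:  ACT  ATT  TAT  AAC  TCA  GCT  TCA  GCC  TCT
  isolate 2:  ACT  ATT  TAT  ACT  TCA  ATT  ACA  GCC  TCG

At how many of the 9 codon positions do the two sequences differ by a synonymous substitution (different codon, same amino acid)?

1

Codon 1: ACT Thr / ACT Thr — identical.
Codon 2: ATT Ile / ATT Ile — identical.
Codon 3: TAT Tyr / TAT Tyr — identical.
Codon 4: AAC Asn / ACT Thr — nonsynonymous.
Codon 5: TCA Ser / TCA Ser — identical.
Codon 6: GCT Ala / ATT Ile — nonsynonymous.
Codon 7: TCA Ser / ACA Thr — nonsynonymous.
Codon 8: GCC Ala / GCC Ala — identical.
Codon 9: TCT Ser / TCG Ser — synonymous.
Synonymous differences: 1.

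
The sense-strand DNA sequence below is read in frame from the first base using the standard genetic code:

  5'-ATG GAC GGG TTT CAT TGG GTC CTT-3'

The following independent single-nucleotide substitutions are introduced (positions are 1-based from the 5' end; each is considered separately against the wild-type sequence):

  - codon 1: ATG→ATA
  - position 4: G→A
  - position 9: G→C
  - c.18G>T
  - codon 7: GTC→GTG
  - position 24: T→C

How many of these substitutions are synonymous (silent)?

3

Codon 1: ATG (Met) → ATA (Ile) — missense.
Codon 2: GAC (Asp) → AAC (Asn) — missense.
Codon 3: GGG (Gly) → GGC (Gly) — synonymous.
Codon 6: TGG (Trp) → TGT (Cys) — missense.
Codon 7: GTC (Val) → GTG (Val) — synonymous.
Codon 8: CTT (Leu) → CTC (Leu) — synonymous.
Synonymous: 3 of 6.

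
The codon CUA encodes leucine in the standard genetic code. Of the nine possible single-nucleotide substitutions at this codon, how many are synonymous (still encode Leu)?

4

Position 1: UUA → 1 synonymous.
Position 2: none → 0 synonymous.
Position 3: CUU, CUC, CUG → 3 synonymous.
Total: 1 + 0 + 3 = 4.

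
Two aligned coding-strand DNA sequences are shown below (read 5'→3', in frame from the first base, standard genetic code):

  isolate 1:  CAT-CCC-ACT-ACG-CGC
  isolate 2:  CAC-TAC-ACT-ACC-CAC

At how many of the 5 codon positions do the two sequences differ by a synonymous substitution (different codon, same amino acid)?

Codon 1: CAT His / CAC His — synonymous.
Codon 2: CCC Pro / TAC Tyr — nonsynonymous.
Codon 3: ACT Thr / ACT Thr — identical.
Codon 4: ACG Thr / ACC Thr — synonymous.
Codon 5: CGC Arg / CAC His — nonsynonymous.
Synonymous differences: 2.

2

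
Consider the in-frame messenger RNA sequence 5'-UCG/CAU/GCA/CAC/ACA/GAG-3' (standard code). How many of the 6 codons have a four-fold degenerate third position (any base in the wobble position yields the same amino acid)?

Codon 1 UCG (Ser): third position 4-fold.
Codon 2 CAU (His): third position 2-fold.
Codon 3 GCA (Ala): third position 4-fold.
Codon 4 CAC (His): third position 2-fold.
Codon 5 ACA (Thr): third position 4-fold.
Codon 6 GAG (Glu): third position 2-fold.
Four-fold degenerate third positions: 3.

3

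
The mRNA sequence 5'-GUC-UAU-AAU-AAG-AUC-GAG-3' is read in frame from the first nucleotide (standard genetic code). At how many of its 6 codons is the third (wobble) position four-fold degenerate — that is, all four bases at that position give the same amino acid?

1

Codon 1 GUC (Val): third position 4-fold.
Codon 2 UAU (Tyr): third position 2-fold.
Codon 3 AAU (Asn): third position 2-fold.
Codon 4 AAG (Lys): third position 2-fold.
Codon 5 AUC (Ile): third position 3-fold.
Codon 6 GAG (Glu): third position 2-fold.
Four-fold degenerate third positions: 1.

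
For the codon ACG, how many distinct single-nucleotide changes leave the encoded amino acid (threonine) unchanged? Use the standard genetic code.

3

Position 1: none → 0 synonymous.
Position 2: none → 0 synonymous.
Position 3: ACU, ACC, ACA → 3 synonymous.
Total: 0 + 0 + 3 = 3.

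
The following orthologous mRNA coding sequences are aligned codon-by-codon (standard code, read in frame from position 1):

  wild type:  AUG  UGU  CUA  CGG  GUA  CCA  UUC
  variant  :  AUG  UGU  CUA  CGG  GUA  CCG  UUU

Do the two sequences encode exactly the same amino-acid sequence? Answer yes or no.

yes

Codon 1: AUG Met / AUG Met — identical.
Codon 2: UGU Cys / UGU Cys — identical.
Codon 3: CUA Leu / CUA Leu — identical.
Codon 4: CGG Arg / CGG Arg — identical.
Codon 5: GUA Val / GUA Val — identical.
Codon 6: CCA Pro / CCG Pro — synonymous.
Codon 7: UUC Phe / UUU Phe — synonymous.
Nonsynonymous differences: 0 → same protein.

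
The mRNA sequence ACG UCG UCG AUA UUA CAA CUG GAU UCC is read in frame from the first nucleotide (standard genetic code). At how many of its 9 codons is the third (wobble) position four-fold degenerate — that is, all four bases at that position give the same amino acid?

Codon 1 ACG (Thr): third position 4-fold.
Codon 2 UCG (Ser): third position 4-fold.
Codon 3 UCG (Ser): third position 4-fold.
Codon 4 AUA (Ile): third position 3-fold.
Codon 5 UUA (Leu): third position 2-fold.
Codon 6 CAA (Gln): third position 2-fold.
Codon 7 CUG (Leu): third position 4-fold.
Codon 8 GAU (Asp): third position 2-fold.
Codon 9 UCC (Ser): third position 4-fold.
Four-fold degenerate third positions: 5.

5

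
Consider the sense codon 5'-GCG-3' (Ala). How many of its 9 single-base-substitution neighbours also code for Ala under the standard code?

3

Position 1: none → 0 synonymous.
Position 2: none → 0 synonymous.
Position 3: GCU, GCC, GCA → 3 synonymous.
Total: 0 + 0 + 3 = 3.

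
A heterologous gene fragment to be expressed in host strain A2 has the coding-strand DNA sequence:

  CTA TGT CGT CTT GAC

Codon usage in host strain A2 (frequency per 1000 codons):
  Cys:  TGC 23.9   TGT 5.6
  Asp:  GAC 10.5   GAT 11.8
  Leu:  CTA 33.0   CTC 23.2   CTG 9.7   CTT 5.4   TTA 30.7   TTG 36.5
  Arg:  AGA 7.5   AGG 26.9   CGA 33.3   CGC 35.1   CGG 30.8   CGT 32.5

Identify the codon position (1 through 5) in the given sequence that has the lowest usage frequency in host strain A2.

Codon 1 CTA (Leu): 33.0 per 1000.
Codon 2 TGT (Cys): 5.6 per 1000.
Codon 3 CGT (Arg): 32.5 per 1000.
Codon 4 CTT (Leu): 5.4 per 1000.
Codon 5 GAC (Asp): 10.5 per 1000.
Lowest frequency is 5.4 at codon 4.

4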